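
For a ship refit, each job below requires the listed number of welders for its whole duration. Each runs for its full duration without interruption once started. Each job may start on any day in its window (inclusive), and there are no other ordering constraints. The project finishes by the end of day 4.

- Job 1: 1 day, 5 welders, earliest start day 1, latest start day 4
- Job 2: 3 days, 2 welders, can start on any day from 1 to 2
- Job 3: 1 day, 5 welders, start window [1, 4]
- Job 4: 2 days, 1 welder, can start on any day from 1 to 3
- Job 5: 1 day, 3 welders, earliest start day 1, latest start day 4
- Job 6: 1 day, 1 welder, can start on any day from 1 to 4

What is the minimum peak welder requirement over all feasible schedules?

7

Early-start (Job 1@1, Job 2@1, Job 3@1, Job 4@1, Job 5@1, Job 6@1) gives peak 17: d1:17  d2:3  d3:2  d4:0.
Shift Job 3→2, Job 4→3, Job 5→3, Job 6→3.
Schedule Job 1@1, Job 2@1, Job 3@2, Job 4@3, Job 5@3, Job 6@3: d1:7  d2:7  d3:7  d4:1 — peak 7.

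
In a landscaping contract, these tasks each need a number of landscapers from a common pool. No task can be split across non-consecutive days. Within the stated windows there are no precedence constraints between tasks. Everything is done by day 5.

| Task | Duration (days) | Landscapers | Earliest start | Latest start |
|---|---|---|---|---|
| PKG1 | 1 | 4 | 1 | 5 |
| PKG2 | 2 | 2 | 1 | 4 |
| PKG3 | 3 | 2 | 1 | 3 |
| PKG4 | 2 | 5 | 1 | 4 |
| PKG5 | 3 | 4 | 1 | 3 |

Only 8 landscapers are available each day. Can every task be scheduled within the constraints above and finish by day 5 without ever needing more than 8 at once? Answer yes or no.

Schedule PKG1@1, PKG2@2, PKG3@2, PKG4@4, PKG5@1: d1:8  d2:8  d3:8  d4:7  d5:5 — peak 8 ≤ 8.

yes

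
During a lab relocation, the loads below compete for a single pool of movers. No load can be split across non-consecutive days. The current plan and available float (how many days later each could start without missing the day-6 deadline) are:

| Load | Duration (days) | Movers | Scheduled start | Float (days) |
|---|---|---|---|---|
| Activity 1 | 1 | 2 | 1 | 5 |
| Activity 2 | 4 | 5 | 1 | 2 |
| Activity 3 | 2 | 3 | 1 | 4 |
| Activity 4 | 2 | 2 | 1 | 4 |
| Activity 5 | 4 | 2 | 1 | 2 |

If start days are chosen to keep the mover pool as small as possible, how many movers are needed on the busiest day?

7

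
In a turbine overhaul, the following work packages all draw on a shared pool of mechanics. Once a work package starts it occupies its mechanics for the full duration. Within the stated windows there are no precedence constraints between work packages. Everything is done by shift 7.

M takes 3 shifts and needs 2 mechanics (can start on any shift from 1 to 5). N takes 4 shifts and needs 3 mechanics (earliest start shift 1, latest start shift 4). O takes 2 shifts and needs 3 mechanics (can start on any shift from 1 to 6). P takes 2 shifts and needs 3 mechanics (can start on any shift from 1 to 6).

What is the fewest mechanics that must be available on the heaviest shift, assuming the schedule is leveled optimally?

6

Early-start (M@1, N@1, O@1, P@1) gives peak 11: s1:11  s2:11  s3:5  s4:3  s5:0  s6:0  s7:0.
Shift O→4, P→5.
Schedule M@1, N@1, O@4, P@5: s1:5  s2:5  s3:5  s4:6  s5:6  s6:3  s7:0 — peak 6.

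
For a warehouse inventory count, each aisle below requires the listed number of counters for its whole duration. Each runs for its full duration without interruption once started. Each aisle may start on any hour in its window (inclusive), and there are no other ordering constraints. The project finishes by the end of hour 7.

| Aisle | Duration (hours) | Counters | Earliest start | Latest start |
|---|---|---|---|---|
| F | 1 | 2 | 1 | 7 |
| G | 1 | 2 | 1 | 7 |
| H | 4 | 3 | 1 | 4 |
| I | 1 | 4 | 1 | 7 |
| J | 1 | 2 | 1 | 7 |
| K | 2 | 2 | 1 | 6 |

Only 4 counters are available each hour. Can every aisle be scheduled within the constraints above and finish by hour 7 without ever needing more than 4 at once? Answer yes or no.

no

The minimum achievable peak is 5; 4 < 5, so no feasible schedule stays within the cap.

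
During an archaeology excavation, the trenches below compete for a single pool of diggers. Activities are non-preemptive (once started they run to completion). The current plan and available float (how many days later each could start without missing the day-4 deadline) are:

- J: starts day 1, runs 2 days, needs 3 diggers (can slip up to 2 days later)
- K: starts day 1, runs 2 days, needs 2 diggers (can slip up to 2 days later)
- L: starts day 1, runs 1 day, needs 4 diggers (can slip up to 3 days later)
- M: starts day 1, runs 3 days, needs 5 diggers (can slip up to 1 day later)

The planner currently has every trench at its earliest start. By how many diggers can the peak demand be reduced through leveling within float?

6

Early-start peak: d1:14  d2:10  d3:5  d4:0 ⇒ 14.
Leveled (J@1, K@3, L@1, M@2): d1:7  d2:8  d3:7  d4:7 ⇒ 8.
Reduction 14 − 8 = 6.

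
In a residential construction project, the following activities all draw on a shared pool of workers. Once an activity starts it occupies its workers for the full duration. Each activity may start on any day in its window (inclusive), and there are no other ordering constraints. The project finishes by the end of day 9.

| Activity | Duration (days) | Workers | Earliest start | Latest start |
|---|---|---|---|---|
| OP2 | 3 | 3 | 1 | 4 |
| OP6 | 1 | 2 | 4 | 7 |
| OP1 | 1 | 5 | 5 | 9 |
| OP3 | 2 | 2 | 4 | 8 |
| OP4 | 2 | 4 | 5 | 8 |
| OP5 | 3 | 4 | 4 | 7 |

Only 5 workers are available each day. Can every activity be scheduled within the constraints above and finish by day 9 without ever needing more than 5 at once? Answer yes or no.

The minimum achievable peak is 6; 5 < 6, so no feasible schedule stays within the cap.

no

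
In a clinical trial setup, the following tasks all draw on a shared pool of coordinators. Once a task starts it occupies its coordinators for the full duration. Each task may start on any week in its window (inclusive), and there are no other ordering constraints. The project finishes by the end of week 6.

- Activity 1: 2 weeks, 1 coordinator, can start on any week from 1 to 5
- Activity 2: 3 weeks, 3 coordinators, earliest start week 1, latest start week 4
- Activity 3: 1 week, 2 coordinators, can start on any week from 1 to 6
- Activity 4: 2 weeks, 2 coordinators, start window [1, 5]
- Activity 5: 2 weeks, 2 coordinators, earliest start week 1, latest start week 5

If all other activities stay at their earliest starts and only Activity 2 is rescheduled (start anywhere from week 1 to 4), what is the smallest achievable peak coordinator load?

Activity 2@1: w1:10  w2:8  w3:3  w4:0  w5:0  w6:0 → peak 10
Activity 2@2: w1:7  w2:8  w3:3  w4:3  w5:0  w6:0 → peak 8
Activity 2@3: w1:7  w2:5  w3:3  w4:3  w5:3  w6:0 → peak 7
Activity 2@4: w1:7  w2:5  w3:0  w4:3  w5:3  w6:3 → peak 7
Best is Activity 2@3, peak 7.

7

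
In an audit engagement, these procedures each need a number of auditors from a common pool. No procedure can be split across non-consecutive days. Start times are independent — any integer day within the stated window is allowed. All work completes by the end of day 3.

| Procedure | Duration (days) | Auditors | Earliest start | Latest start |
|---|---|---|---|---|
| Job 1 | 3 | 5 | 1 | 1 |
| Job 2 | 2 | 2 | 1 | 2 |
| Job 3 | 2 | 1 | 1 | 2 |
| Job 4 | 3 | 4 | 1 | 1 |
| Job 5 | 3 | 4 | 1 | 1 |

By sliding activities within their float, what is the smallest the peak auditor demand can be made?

Schedule Job 1@1, Job 2@1, Job 3@1, Job 4@1, Job 5@1: d1:16  d2:16  d3:13 — peak 16.
No arrangement of the 4 feasible schedules does better.

16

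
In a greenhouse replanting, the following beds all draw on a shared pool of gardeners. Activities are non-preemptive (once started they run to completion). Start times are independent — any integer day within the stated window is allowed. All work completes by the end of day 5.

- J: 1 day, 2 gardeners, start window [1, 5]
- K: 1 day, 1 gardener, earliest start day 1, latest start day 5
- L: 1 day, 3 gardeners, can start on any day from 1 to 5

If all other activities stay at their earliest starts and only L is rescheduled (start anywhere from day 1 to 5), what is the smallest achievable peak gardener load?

3

L@1: d1:6  d2:0  d3:0  d4:0  d5:0 → peak 6
L@2: d1:3  d2:3  d3:0  d4:0  d5:0 → peak 3
L@3: d1:3  d2:0  d3:3  d4:0  d5:0 → peak 3
L@4: d1:3  d2:0  d3:0  d4:3  d5:0 → peak 3
L@5: d1:3  d2:0  d3:0  d4:0  d5:3 → peak 3
Best is L@2, peak 3.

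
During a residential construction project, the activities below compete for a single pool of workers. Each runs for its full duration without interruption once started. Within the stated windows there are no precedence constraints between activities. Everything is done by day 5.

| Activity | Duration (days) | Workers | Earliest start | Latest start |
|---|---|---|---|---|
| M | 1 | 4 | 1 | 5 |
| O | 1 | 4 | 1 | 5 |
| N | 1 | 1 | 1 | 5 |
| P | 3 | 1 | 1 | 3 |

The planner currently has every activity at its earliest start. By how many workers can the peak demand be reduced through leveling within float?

6

Early-start peak: d1:10  d2:1  d3:1  d4:0  d5:0 ⇒ 10.
Leveled (M@1, O@2, N@3, P@3): d1:4  d2:4  d3:2  d4:1  d5:1 ⇒ 4.
Reduction 10 − 4 = 6.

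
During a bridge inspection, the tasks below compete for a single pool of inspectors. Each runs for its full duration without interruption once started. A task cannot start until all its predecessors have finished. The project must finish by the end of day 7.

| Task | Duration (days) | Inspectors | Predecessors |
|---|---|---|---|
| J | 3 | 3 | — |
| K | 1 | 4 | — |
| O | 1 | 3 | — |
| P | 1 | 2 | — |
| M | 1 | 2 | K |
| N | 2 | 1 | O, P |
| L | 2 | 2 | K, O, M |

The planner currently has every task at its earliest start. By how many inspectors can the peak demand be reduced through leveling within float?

Early-start peak: d1:12  d2:6  d3:6  d4:2  d5:0  d6:0  d7:0 ⇒ 12.
Leveled (J@1, K@4, O@5, P@1, M@5, N@6, L@6): d1:5  d2:3  d3:3  d4:4  d5:5  d6:3  d7:3 ⇒ 5.
Reduction 12 − 5 = 7.

7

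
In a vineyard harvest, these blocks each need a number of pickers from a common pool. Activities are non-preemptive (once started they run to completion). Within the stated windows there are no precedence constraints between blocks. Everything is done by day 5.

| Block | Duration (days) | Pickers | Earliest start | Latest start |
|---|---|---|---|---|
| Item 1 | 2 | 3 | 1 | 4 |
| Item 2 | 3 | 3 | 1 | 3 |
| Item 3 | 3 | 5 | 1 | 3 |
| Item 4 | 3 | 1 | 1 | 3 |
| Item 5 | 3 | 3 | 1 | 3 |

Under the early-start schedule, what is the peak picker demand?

Early-start schedule: Item 1@1, Item 2@1, Item 3@1, Item 4@1, Item 5@1.
Load per day: day 1: 15, day 2: 15, day 3: 12, day 4: 0, day 5: 0.
Peak is 15.

15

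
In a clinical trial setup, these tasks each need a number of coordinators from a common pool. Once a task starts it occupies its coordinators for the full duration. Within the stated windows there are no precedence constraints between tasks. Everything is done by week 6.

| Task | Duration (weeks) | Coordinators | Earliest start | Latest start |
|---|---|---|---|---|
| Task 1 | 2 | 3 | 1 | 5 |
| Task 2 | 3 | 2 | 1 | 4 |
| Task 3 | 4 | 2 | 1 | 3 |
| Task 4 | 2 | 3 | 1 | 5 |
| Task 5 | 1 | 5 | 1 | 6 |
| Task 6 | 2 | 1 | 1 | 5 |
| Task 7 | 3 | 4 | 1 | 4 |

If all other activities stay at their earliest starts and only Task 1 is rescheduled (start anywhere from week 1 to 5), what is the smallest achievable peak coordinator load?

Task 1@1: w1:20  w2:15  w3:8  w4:2  w5:0  w6:0 → peak 20
Task 1@2: w1:17  w2:15  w3:11  w4:2  w5:0  w6:0 → peak 17
Task 1@3: w1:17  w2:12  w3:11  w4:5  w5:0  w6:0 → peak 17
Task 1@4: w1:17  w2:12  w3:8  w4:5  w5:3  w6:0 → peak 17
Task 1@5: w1:17  w2:12  w3:8  w4:2  w5:3  w6:3 → peak 17
Best is Task 1@2, peak 17.

17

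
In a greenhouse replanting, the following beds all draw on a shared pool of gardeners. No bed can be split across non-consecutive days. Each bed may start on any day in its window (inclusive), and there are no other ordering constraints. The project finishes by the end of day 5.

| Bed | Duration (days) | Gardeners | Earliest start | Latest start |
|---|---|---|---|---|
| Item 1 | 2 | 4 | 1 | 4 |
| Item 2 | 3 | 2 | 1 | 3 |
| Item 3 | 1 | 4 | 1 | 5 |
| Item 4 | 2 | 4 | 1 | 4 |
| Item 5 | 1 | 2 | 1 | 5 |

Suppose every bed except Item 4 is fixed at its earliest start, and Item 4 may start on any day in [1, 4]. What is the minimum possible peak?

12

Item 4@1: d1:16  d2:10  d3:2  d4:0  d5:0 → peak 16
Item 4@2: d1:12  d2:10  d3:6  d4:0  d5:0 → peak 12
Item 4@3: d1:12  d2:6  d3:6  d4:4  d5:0 → peak 12
Item 4@4: d1:12  d2:6  d3:2  d4:4  d5:4 → peak 12
Best is Item 4@2, peak 12.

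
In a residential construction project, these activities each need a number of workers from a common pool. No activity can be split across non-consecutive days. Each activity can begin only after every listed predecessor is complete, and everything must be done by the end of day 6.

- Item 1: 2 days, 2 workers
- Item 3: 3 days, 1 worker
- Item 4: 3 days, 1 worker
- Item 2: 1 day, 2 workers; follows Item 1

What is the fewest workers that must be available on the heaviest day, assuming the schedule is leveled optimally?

Early-start (Item 1@1, Item 3@1, Item 4@1, Item 2@3) gives peak 4: d1:4  d2:4  d3:4  d4:0  d5:0  d6:0.
Shift Item 3→3, Item 4→3, Item 2→6.
Schedule Item 1@1, Item 3@3, Item 4@3, Item 2@6: d1:2  d2:2  d3:2  d4:2  d5:2  d6:2 — peak 2.
Total worker-days = 12 over 6 days ⇒ peak ≥ ⌈12/6⌉ = 2, so 2 is optimal.

2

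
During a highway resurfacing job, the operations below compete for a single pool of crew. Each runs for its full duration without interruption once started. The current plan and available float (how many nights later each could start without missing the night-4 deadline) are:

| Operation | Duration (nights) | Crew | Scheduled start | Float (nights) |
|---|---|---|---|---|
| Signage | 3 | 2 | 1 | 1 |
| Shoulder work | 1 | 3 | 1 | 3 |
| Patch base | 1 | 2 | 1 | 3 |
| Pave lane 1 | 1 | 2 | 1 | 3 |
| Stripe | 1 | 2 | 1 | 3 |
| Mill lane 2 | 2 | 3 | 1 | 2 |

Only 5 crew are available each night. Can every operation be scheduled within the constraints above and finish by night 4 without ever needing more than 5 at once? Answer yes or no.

no

Total crew member-nights = 21; over 4 nights the average is 21/4 > 5, so some night must exceed 5.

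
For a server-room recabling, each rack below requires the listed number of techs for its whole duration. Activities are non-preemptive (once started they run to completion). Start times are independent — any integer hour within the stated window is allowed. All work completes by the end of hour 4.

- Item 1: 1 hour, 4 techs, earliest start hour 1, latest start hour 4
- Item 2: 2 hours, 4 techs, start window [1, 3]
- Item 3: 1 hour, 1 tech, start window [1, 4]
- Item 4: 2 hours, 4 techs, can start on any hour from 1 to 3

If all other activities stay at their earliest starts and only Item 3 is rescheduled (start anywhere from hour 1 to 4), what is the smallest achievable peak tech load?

12

Item 3@1: h1:13  h2:8  h3:0  h4:0 → peak 13
Item 3@2: h1:12  h2:9  h3:0  h4:0 → peak 12
Item 3@3: h1:12  h2:8  h3:1  h4:0 → peak 12
Item 3@4: h1:12  h2:8  h3:0  h4:1 → peak 12
Best is Item 3@2, peak 12.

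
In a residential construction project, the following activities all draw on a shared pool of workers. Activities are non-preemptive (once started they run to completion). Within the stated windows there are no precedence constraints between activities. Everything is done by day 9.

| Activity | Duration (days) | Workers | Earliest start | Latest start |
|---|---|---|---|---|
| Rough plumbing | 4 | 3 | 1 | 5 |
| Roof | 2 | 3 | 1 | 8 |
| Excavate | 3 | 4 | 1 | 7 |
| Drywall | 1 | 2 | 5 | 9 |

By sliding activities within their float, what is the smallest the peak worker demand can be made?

5

Early-start (Rough plumbing@1, Roof@1, Excavate@1, Drywall@5) gives peak 10: d1:10  d2:10  d3:7  d4:3  d5:2  d6:0  d7:0  d8:0  d9:0.
Shift Roof→5, Excavate→7.
Schedule Rough plumbing@1, Roof@5, Excavate@7, Drywall@5: d1:3  d2:3  d3:3  d4:3  d5:5  d6:3  d7:4  d8:4  d9:4 — peak 5.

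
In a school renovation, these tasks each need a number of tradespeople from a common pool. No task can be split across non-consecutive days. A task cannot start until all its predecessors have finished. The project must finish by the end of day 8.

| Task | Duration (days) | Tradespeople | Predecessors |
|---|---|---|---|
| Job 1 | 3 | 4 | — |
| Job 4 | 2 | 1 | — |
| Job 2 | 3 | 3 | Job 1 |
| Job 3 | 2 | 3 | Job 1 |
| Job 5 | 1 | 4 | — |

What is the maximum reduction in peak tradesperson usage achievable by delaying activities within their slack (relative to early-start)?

Early-start peak: d1:9  d2:5  d3:4  d4:6  d5:6  d6:3  d7:0  d8:0 ⇒ 9.
Leveled (Job 1@1, Job 4@1, Job 2@4, Job 3@4, Job 5@7): d1:5  d2:5  d3:4  d4:6  d5:6  d6:3  d7:4  d8:0 ⇒ 6.
Reduction 9 − 6 = 3.

3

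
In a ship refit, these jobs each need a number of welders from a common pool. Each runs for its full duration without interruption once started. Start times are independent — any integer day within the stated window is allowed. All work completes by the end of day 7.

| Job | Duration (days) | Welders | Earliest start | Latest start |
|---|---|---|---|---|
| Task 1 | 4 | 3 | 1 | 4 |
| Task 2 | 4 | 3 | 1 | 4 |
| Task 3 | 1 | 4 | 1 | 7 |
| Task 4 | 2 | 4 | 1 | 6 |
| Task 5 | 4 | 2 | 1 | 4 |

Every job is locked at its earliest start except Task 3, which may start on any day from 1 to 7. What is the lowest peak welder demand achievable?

12

Task 3@1: d1:16  d2:12  d3:8  d4:8  d5:0  d6:0  d7:0 → peak 16
Task 3@2: d1:12  d2:16  d3:8  d4:8  d5:0  d6:0  d7:0 → peak 16
Task 3@3: d1:12  d2:12  d3:12  d4:8  d5:0  d6:0  d7:0 → peak 12
Task 3@4: d1:12  d2:12  d3:8  d4:12  d5:0  d6:0  d7:0 → peak 12
Task 3@5: d1:12  d2:12  d3:8  d4:8  d5:4  d6:0  d7:0 → peak 12
Task 3@6: d1:12  d2:12  d3:8  d4:8  d5:0  d6:4  d7:0 → peak 12
Task 3@7: d1:12  d2:12  d3:8  d4:8  d5:0  d6:0  d7:4 → peak 12
Best is Task 3@3, peak 12.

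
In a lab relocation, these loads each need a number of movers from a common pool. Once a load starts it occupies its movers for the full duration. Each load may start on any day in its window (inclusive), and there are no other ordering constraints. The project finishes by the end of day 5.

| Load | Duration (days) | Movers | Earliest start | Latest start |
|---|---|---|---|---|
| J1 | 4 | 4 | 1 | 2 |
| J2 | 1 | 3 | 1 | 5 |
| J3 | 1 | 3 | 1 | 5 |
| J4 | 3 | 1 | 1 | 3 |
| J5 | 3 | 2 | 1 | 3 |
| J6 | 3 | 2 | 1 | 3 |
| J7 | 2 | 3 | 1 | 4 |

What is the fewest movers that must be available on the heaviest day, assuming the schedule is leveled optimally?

Early-start (J1@1, J2@1, J3@1, J4@1, J5@1, J6@1, J7@1) gives peak 18: d1:18  d2:12  d3:9  d4:4  d5:0.
Shift J2→5, J3→5, J7→4.
Schedule J1@1, J2@5, J3@5, J4@1, J5@1, J6@1, J7@4: d1:9  d2:9  d3:9  d4:7  d5:9 — peak 9.
Total mover-days = 43 over 5 days ⇒ peak ≥ ⌈43/5⌉ = 9, so 9 is optimal.

9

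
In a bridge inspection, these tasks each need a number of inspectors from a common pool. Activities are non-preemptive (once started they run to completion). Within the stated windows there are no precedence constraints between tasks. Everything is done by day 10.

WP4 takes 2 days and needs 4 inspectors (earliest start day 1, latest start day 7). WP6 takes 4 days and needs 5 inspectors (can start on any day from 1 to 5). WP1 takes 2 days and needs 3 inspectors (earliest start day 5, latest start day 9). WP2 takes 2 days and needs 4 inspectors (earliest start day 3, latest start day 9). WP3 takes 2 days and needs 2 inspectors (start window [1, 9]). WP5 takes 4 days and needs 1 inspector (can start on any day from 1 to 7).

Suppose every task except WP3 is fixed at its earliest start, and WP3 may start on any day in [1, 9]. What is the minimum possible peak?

WP3@1: d1:12  d2:12  d3:10  d4:10  d5:3  d6:3  d7:0  d8:0  d9:0  d10:0 → peak 12
WP3@2: d1:10  d2:12  d3:12  d4:10  d5:3  d6:3  d7:0  d8:0  d9:0  d10:0 → peak 12
WP3@3: d1:10  d2:10  d3:12  d4:12  d5:3  d6:3  d7:0  d8:0  d9:0  d10:0 → peak 12
WP3@4: d1:10  d2:10  d3:10  d4:12  d5:5  d6:3  d7:0  d8:0  d9:0  d10:0 → peak 12
WP3@5: d1:10  d2:10  d3:10  d4:10  d5:5  d6:5  d7:0  d8:0  d9:0  d10:0 → peak 10
WP3@6: d1:10  d2:10  d3:10  d4:10  d5:3  d6:5  d7:2  d8:0  d9:0  d10:0 → peak 10
WP3@7: d1:10  d2:10  d3:10  d4:10  d5:3  d6:3  d7:2  d8:2  d9:0  d10:0 → peak 10
WP3@8: d1:10  d2:10  d3:10  d4:10  d5:3  d6:3  d7:0  d8:2  d9:2  d10:0 → peak 10
WP3@9: d1:10  d2:10  d3:10  d4:10  d5:3  d6:3  d7:0  d8:0  d9:2  d10:2 → peak 10
Best is WP3@5, peak 10.

10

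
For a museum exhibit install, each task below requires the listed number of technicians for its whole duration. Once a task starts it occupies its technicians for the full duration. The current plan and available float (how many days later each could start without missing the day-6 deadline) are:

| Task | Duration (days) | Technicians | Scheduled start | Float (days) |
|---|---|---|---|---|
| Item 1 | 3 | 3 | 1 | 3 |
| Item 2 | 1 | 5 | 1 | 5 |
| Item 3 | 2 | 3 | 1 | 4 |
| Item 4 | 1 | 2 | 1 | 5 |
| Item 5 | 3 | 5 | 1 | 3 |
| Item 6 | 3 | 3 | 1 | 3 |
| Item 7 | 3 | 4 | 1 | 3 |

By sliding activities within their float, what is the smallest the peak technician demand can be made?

10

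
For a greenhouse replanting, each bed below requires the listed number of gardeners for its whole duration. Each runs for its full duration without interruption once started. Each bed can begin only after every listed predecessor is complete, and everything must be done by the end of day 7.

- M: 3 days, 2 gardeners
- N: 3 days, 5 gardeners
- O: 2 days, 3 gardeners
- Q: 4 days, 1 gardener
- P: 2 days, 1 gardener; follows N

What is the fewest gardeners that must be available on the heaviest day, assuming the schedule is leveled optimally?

Early-start (M@1, N@1, O@1, Q@1, P@4) gives peak 11: d1:11  d2:11  d3:8  d4:2  d5:1  d6:0  d7:0.
Shift M→4, O→4, P→5.
Schedule M@4, N@1, O@4, Q@1, P@5: d1:6  d2:6  d3:6  d4:6  d5:6  d6:3  d7:0 — peak 6.

6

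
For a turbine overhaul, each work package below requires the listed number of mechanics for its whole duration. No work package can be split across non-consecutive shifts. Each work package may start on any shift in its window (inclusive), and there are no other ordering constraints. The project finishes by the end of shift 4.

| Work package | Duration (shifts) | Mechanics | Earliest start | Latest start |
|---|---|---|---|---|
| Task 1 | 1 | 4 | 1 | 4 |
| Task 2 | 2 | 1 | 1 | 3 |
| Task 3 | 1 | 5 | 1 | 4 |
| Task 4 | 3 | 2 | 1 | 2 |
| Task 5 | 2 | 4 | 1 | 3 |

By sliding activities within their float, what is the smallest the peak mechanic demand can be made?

Early-start (Task 1@1, Task 2@1, Task 3@1, Task 4@1, Task 5@1) gives peak 16: s1:16  s2:7  s3:2  s4:0.
Shift Task 3→4, Task 5→2.
Schedule Task 1@1, Task 2@1, Task 3@4, Task 4@1, Task 5@2: s1:7  s2:7  s3:6  s4:5 — peak 7.
Total mechanic-shifts = 25 over 4 shifts ⇒ peak ≥ ⌈25/4⌉ = 7, so 7 is optimal.

7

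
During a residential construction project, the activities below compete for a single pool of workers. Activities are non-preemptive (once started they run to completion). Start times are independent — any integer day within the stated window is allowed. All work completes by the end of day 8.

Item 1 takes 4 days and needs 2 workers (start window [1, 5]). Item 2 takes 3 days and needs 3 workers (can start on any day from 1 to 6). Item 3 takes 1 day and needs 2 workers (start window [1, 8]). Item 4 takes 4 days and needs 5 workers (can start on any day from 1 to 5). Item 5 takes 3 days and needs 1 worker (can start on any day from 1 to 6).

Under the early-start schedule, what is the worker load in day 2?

11

At early start, day 2 has: Item 1, Item 2, Item 4, Item 5.
Demand: 2 + 3 + 5 + 1 = 11.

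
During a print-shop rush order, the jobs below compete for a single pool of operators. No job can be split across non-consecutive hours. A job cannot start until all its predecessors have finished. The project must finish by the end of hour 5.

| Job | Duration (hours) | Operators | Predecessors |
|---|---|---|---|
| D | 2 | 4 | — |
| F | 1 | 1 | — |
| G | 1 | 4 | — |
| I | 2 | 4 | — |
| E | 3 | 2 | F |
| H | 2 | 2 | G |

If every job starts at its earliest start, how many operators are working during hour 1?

13

At early start, hour 1 has: D, F, G, I.
Demand: 4 + 1 + 4 + 4 = 13.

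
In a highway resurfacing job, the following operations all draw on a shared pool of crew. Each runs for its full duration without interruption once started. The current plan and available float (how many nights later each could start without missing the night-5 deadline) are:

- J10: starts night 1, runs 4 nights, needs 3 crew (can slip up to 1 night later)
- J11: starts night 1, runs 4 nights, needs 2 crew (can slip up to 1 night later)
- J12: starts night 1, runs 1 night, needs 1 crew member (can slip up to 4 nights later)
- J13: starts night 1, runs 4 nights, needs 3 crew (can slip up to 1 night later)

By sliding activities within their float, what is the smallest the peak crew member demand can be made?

Early-start (J10@1, J11@1, J12@1, J13@1) gives peak 9: n1:9  n2:8  n3:8  n4:8  n5:0.
Shift J13→2.
Schedule J10@1, J11@1, J12@1, J13@2: n1:6  n2:8  n3:8  n4:8  n5:3 — peak 8.

8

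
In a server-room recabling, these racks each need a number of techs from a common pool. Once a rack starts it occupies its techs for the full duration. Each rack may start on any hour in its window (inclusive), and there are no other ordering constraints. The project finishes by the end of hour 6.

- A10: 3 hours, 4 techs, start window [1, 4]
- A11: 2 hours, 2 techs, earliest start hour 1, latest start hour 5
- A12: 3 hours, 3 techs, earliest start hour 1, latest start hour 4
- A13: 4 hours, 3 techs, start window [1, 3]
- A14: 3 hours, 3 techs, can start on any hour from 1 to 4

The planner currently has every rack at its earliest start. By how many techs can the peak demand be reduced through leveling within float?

6

Early-start peak: h1:15  h2:15  h3:13  h4:3  h5:0  h6:0 ⇒ 15.
Leveled (A10@1, A11@1, A12@4, A13@1, A14@4): h1:9  h2:9  h3:7  h4:9  h5:6  h6:6 ⇒ 9.
Reduction 15 − 9 = 6.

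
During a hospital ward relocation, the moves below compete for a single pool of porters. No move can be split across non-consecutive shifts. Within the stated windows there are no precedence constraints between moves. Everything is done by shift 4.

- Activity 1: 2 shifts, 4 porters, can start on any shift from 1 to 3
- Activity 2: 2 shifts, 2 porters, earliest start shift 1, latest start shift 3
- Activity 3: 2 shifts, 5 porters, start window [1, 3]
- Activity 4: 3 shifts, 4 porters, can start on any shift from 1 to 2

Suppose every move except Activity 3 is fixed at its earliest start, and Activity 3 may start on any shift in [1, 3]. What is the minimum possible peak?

10

Activity 3@1: s1:15  s2:15  s3:4  s4:0 → peak 15
Activity 3@2: s1:10  s2:15  s3:9  s4:0 → peak 15
Activity 3@3: s1:10  s2:10  s3:9  s4:5 → peak 10
Best is Activity 3@3, peak 10.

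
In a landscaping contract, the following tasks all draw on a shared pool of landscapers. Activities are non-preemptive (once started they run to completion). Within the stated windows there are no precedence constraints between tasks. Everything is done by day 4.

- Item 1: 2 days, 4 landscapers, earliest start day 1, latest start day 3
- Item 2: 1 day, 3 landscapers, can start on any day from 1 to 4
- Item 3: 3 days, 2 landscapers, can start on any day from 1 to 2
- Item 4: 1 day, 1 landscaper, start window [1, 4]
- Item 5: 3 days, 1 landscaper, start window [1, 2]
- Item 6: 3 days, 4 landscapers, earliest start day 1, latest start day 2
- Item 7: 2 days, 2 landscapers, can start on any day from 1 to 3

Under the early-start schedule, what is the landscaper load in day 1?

At early start, day 1 has: Item 1, Item 2, Item 3, Item 4, Item 5, Item 6, Item 7.
Demand: 4 + 3 + 2 + 1 + 1 + 4 + 2 = 17.

17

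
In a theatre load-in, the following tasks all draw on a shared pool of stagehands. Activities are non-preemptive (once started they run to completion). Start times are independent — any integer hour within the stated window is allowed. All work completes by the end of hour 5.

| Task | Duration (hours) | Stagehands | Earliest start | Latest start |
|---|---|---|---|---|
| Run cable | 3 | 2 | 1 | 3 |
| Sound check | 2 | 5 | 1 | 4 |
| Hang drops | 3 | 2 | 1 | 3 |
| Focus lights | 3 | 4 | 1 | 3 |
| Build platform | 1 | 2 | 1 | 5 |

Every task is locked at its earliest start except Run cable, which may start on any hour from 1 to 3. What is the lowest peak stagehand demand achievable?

13

Run cable@1: h1:15  h2:13  h3:8  h4:0  h5:0 → peak 15
Run cable@2: h1:13  h2:13  h3:8  h4:2  h5:0 → peak 13
Run cable@3: h1:13  h2:11  h3:8  h4:2  h5:2 → peak 13
Best is Run cable@2, peak 13.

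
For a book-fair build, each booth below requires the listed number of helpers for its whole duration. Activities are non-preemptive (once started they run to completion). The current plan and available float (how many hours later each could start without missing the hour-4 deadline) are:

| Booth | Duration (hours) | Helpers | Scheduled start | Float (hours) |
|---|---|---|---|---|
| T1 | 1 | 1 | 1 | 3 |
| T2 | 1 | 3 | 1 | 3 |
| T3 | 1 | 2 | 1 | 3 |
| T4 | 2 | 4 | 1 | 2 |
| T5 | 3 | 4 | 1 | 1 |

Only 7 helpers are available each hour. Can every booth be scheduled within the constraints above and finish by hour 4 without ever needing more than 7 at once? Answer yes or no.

no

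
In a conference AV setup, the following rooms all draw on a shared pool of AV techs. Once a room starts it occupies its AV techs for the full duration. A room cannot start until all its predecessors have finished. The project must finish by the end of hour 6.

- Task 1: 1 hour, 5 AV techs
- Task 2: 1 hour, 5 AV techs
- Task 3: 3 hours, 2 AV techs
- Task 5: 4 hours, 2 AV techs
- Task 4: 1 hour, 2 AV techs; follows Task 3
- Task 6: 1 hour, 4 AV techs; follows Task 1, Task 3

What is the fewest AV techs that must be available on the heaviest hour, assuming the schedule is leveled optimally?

Early-start (Task 1@1, Task 2@1, Task 3@1, Task 5@1, Task 4@4, Task 6@4) gives peak 14: h1:14  h2:4  h3:4  h4:8  h5:0  h6:0.
Shift Task 2→2, Task 5→3, Task 6→5.
Schedule Task 1@1, Task 2@2, Task 3@1, Task 5@3, Task 4@4, Task 6@5: h1:7  h2:7  h3:4  h4:4  h5:6  h6:2 — peak 7.

7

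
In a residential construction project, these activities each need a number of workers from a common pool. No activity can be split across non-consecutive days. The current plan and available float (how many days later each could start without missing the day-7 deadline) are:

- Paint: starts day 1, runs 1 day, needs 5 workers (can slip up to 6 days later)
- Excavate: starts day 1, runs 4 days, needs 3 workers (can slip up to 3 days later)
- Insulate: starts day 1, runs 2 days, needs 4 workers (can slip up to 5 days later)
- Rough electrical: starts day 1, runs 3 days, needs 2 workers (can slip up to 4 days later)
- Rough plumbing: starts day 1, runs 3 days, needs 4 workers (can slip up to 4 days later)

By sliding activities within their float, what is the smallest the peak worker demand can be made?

7

Early-start (Paint@1, Excavate@1, Insulate@1, Rough electrical@1, Rough plumbing@1) gives peak 18: d1:18  d2:13  d3:9  d4:3  d5:0  d6:0  d7:0.
Shift Excavate→2, Insulate→6, Rough electrical→5, Rough plumbing→2.
Schedule Paint@1, Excavate@2, Insulate@6, Rough electrical@5, Rough plumbing@2: d1:5  d2:7  d3:7  d4:7  d5:5  d6:6  d7:6 — peak 7.
Total worker-days = 43 over 7 days ⇒ peak ≥ ⌈43/7⌉ = 7, so 7 is optimal.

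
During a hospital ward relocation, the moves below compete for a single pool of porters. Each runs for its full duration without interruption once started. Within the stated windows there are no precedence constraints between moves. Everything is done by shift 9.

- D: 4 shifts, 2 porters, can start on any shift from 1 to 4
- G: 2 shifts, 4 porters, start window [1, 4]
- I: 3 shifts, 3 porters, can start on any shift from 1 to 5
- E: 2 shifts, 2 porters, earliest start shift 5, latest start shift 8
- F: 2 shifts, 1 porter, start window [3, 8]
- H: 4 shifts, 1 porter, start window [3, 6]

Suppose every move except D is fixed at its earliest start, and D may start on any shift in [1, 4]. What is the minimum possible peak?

7

D@1: s1:9  s2:9  s3:7  s4:4  s5:3  s6:3  s7:0  s8:0  s9:0 → peak 9
D@2: s1:7  s2:9  s3:7  s4:4  s5:5  s6:3  s7:0  s8:0  s9:0 → peak 9
D@3: s1:7  s2:7  s3:7  s4:4  s5:5  s6:5  s7:0  s8:0  s9:0 → peak 7
D@4: s1:7  s2:7  s3:5  s4:4  s5:5  s6:5  s7:2  s8:0  s9:0 → peak 7
Best is D@3, peak 7.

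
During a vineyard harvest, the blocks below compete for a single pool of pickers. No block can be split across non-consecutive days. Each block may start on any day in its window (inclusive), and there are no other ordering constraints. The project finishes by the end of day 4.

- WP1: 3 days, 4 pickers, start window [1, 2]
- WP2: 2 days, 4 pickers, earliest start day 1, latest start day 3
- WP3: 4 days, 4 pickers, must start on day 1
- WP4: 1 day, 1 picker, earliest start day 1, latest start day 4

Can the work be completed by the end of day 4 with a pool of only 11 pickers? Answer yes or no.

no

The minimum achievable peak is 12; 11 < 12, so no feasible schedule stays within the cap.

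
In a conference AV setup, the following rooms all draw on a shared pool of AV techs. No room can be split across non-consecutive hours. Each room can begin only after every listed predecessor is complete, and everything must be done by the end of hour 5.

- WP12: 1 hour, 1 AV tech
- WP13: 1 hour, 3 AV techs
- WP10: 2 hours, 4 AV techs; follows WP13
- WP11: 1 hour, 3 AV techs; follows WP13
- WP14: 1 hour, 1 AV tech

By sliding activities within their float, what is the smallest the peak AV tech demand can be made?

4

Early-start (WP12@1, WP13@1, WP10@2, WP11@2, WP14@1) gives peak 7: h1:5  h2:7  h3:4  h4:0  h5:0.
Shift WP11→4, WP14→4.
Schedule WP12@1, WP13@1, WP10@2, WP11@4, WP14@4: h1:4  h2:4  h3:4  h4:4  h5:0 — peak 4.
Total AV tech-hours = 16 over 5 hours ⇒ peak ≥ ⌈16/5⌉ = 4, so 4 is optimal.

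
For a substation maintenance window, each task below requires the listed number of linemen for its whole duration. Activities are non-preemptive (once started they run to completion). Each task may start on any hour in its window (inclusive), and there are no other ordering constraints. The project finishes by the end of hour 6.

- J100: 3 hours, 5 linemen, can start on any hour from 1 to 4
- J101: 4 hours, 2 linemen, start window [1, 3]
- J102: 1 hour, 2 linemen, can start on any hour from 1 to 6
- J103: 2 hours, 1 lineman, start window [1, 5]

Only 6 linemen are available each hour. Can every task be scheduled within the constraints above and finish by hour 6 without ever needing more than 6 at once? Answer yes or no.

no

The minimum achievable peak is 7; 6 < 7, so no feasible schedule stays within the cap.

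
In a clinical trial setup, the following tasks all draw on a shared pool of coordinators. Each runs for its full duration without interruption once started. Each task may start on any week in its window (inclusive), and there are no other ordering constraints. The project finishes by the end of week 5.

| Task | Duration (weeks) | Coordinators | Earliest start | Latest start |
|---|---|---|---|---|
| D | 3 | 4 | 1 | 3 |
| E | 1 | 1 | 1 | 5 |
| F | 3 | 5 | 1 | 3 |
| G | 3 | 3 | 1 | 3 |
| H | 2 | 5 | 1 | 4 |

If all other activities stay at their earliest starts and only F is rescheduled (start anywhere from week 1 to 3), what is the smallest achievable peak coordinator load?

13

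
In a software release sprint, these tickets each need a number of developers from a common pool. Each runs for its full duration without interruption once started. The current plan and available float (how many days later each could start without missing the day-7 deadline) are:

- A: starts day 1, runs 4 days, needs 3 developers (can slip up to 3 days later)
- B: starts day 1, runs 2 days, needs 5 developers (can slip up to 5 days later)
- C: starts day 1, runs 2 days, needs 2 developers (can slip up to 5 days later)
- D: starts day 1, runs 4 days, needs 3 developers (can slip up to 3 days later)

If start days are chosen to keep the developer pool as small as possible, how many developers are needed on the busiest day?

Early-start (A@1, B@1, C@1, D@1) gives peak 13: d1:13  d2:13  d3:6  d4:6  d5:0  d6:0  d7:0.
Shift B→5, C→5.
Schedule A@1, B@5, C@5, D@1: d1:6  d2:6  d3:6  d4:6  d5:7  d6:7  d7:0 — peak 7.

7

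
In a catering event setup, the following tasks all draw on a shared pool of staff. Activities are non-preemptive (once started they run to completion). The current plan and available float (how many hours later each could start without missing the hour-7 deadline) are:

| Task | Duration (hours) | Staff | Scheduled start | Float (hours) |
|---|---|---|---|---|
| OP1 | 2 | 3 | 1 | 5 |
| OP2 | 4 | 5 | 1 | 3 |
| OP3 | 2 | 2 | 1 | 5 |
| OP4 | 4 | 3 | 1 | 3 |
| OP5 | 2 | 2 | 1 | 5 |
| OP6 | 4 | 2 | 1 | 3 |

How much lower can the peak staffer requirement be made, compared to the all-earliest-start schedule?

Early-start peak: h1:17  h2:17  h3:10  h4:10  h5:0  h6:0  h7:0 ⇒ 17.
Leveled (OP1@1, OP2@1, OP3@1, OP4@3, OP5@5, OP6@3): h1:10  h2:10  h3:10  h4:10  h5:7  h6:7  h7:0 ⇒ 10.
Reduction 17 − 10 = 7.

7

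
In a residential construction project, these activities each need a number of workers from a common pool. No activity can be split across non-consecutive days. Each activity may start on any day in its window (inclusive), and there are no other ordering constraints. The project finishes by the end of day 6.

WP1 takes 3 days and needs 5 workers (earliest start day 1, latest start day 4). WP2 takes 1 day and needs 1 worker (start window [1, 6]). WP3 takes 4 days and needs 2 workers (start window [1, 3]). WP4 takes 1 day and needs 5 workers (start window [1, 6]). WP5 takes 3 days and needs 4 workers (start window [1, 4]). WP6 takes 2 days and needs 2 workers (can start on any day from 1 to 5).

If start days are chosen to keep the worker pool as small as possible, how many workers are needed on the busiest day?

9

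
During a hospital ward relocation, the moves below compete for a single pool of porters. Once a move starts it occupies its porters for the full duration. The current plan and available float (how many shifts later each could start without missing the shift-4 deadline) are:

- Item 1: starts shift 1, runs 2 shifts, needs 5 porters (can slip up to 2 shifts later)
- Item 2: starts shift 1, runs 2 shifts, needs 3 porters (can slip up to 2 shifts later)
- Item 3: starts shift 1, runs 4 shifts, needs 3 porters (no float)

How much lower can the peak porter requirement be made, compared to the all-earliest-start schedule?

Early-start peak: s1:11  s2:11  s3:3  s4:3 ⇒ 11.
Leveled (Item 1@1, Item 2@3, Item 3@1): s1:8  s2:8  s3:6  s4:6 ⇒ 8.
Reduction 11 − 8 = 3.

3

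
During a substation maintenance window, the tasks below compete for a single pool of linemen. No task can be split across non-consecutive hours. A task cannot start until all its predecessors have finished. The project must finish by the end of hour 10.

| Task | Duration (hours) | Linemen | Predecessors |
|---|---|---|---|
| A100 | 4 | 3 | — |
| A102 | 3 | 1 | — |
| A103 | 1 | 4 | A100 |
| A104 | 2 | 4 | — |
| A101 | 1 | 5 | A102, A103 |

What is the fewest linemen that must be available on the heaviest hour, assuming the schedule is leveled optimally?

5

Early-start (A100@1, A102@1, A103@5, A104@1, A101@6) gives peak 8: h1:8  h2:8  h3:4  h4:3  h5:4  h6:5  h7:0  h8:0  h9:0  h10:0.
Shift A104→6, A101→8.
Schedule A100@1, A102@1, A103@5, A104@6, A101@8: h1:4  h2:4  h3:4  h4:3  h5:4  h6:4  h7:4  h8:5  h9:0  h10:0 — peak 5.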